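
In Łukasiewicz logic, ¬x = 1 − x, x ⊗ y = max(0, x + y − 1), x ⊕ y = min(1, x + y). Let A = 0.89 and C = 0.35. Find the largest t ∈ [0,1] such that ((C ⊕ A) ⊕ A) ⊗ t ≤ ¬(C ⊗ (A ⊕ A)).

C ⊕ A = min(1, 0.35 + 0.89) = min(1, 1.24) = 1.00
(C ⊕ A) ⊕ A = min(1, 1.00 + 0.89) = min(1, 1.89) = 1.00
So the left factor is (C ⊕ A) ⊕ A = 1.00.
A ⊕ A = min(1, 0.89 + 0.89) = min(1, 1.78) = 1.00
C ⊗ (A ⊕ A) = max(0, 0.35 + 1.00 − 1) = max(0, 0.35) = 0.35
¬(C ⊗ (A ⊕ A)) = 1 − 0.35 = 0.65
So the right-hand bound is ¬(C ⊗ (A ⊕ A)) = 0.65.
The residuum of the Łukasiewicz t-norm gives the supremum: min(1, 1 − 1.00 + 0.65).
1 − 1.00 + 0.65 = 0.65, so t = min(1, 0.65) = 0.65.
Check: 1.00 ⊗ 0.65 = max(0, 0.65) = 0.65 ≤ 0.65.

0.65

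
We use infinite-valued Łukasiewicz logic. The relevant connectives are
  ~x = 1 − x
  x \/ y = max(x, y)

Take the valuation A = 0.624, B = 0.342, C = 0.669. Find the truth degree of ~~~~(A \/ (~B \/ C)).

0.669

~B = 1 − 0.342 = 0.658
~B \/ C = max(0.658, 0.669) = 0.669
A \/ (~B \/ C) = max(0.624, 0.669) = 0.669
~(A \/ (~B \/ C)) = 1 − 0.669 = 0.331
~~(A \/ (~B \/ C)) = 1 − 0.331 = 0.669
~~~(A \/ (~B \/ C)) = 1 − 0.669 = 0.331
~~~~(A \/ (~B \/ C)) = 1 − 0.331 = 0.669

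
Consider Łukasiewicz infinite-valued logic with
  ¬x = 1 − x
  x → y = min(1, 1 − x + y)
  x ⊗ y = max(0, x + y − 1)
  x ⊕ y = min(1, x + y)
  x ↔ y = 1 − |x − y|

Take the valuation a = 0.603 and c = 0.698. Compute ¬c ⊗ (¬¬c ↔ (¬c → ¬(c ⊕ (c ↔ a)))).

0.302

¬c = 1 − 0.698 = 0.302
¬¬c = 1 − 0.302 = 0.698
c ↔ a = 1 − |0.698 − 0.603| = 1 − 0.095 = 0.905
c ⊕ (c ↔ a) = min(1, 0.698 + 0.905) = min(1, 1.603) = 1.000
¬(c ⊕ (c ↔ a)) = 1 − 1.000 = 0.000
¬c → ¬(c ⊕ (c ↔ a)) = min(1, 1 − 0.302 + 0.000) = min(1, 0.698) = 0.698
¬¬c ↔ (¬c → ¬(c ⊕ (c ↔ a))) = 1 − |0.698 − 0.698| = 1 − 0.000 = 1.000
¬c ⊗ (¬¬c ↔ (¬c → ¬(c ⊕ (c ↔ a)))) = max(0, 0.302 + 1.000 − 1) = max(0, 0.302) = 0.302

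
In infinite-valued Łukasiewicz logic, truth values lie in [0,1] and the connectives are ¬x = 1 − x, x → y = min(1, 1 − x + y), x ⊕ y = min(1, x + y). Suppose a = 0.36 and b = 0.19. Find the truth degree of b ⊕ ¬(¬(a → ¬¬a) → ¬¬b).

¬a = 1 − 0.36 = 0.64
¬¬a = 1 − 0.64 = 0.36
a → ¬¬a = min(1, 1 − 0.36 + 0.36) = min(1, 1.00) = 1.00
¬(a → ¬¬a) = 1 − 1.00 = 0.00
¬b = 1 − 0.19 = 0.81
¬¬b = 1 − 0.81 = 0.19
¬(a → ¬¬a) → ¬¬b = min(1, 1 − 0.00 + 0.19) = min(1, 1.19) = 1.00
¬(¬(a → ¬¬a) → ¬¬b) = 1 − 1.00 = 0.00
b ⊕ ¬(¬(a → ¬¬a) → ¬¬b) = min(1, 0.19 + 0.00) = min(1, 0.19) = 0.19

0.19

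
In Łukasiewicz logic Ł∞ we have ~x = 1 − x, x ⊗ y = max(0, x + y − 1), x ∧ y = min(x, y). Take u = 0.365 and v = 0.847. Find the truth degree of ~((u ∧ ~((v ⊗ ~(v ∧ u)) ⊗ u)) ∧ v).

0.635

v ∧ u = min(0.847, 0.365) = 0.365
~(v ∧ u) = 1 − 0.365 = 0.635
v ⊗ ~(v ∧ u) = max(0, 0.847 + 0.635 − 1) = max(0, 0.482) = 0.482
(v ⊗ ~(v ∧ u)) ⊗ u = max(0, 0.482 + 0.365 − 1) = max(0, -0.153) = 0.000
~((v ⊗ ~(v ∧ u)) ⊗ u) = 1 − 0.000 = 1.000
u ∧ ~((v ⊗ ~(v ∧ u)) ⊗ u) = min(0.365, 1.000) = 0.365
(u ∧ ~((v ⊗ ~(v ∧ u)) ⊗ u)) ∧ v = min(0.365, 0.847) = 0.365
~((u ∧ ~((v ⊗ ~(v ∧ u)) ⊗ u)) ∧ v) = 1 − 0.365 = 0.635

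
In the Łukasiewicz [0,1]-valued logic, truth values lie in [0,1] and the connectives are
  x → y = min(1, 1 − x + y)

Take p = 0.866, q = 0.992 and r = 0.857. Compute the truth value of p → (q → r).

0.999

q → r = min(1, 1 − 0.992 + 0.857) = min(1, 0.865) = 0.865
p → (q → r) = min(1, 1 − 0.866 + 0.865) = min(1, 0.999) = 0.999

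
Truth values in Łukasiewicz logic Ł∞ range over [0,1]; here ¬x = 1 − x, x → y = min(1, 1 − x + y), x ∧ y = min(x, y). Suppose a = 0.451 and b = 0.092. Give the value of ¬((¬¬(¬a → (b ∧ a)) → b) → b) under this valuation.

¬a = 1 − 0.451 = 0.549
b ∧ a = min(0.092, 0.451) = 0.092
¬a → (b ∧ a) = min(1, 1 − 0.549 + 0.092) = min(1, 0.543) = 0.543
¬(¬a → (b ∧ a)) = 1 − 0.543 = 0.457
¬¬(¬a → (b ∧ a)) = 1 − 0.457 = 0.543
¬¬(¬a → (b ∧ a)) → b = min(1, 1 − 0.543 + 0.092) = min(1, 0.549) = 0.549
(¬¬(¬a → (b ∧ a)) → b) → b = min(1, 1 − 0.549 + 0.092) = min(1, 0.543) = 0.543
¬((¬¬(¬a → (b ∧ a)) → b) → b) = 1 − 0.543 = 0.457

0.457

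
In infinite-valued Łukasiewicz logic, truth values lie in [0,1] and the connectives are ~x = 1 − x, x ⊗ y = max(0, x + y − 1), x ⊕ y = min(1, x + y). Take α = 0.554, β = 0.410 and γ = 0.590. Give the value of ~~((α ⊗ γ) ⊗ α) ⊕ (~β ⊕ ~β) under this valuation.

1.000

α ⊗ γ = max(0, 0.554 + 0.590 − 1) = max(0, 0.144) = 0.144
(α ⊗ γ) ⊗ α = max(0, 0.144 + 0.554 − 1) = max(0, -0.302) = 0.000
~((α ⊗ γ) ⊗ α) = 1 − 0.000 = 1.000
~~((α ⊗ γ) ⊗ α) = 1 − 1.000 = 0.000
~β = 1 − 0.410 = 0.590
~β ⊕ ~β = min(1, 0.590 + 0.590) = min(1, 1.180) = 1.000
~~((α ⊗ γ) ⊗ α) ⊕ (~β ⊕ ~β) = min(1, 0.000 + 1.000) = min(1, 1.000) = 1.000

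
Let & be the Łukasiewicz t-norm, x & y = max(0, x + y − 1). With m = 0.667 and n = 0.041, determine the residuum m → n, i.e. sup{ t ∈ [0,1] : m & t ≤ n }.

0.374

The residuum of the Łukasiewicz t-norm gives the supremum: min(1, 1 − 0.667 + 0.041).
1 − 0.667 + 0.041 = 0.374, so t = min(1, 0.374) = 0.374.
Check: 0.667 & 0.374 = max(0, 0.041) = 0.041 ≤ 0.041.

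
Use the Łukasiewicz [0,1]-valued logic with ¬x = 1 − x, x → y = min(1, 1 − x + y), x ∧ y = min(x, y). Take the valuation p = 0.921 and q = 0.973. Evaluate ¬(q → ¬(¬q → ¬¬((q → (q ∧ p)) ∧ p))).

¬q = 1 − 0.973 = 0.027
q ∧ p = min(0.973, 0.921) = 0.921
q → (q ∧ p) = min(1, 1 − 0.973 + 0.921) = min(1, 0.948) = 0.948
(q → (q ∧ p)) ∧ p = min(0.948, 0.921) = 0.921
¬((q → (q ∧ p)) ∧ p) = 1 − 0.921 = 0.079
¬¬((q → (q ∧ p)) ∧ p) = 1 − 0.079 = 0.921
¬q → ¬¬((q → (q ∧ p)) ∧ p) = min(1, 1 − 0.027 + 0.921) = min(1, 1.894) = 1.000
¬(¬q → ¬¬((q → (q ∧ p)) ∧ p)) = 1 − 1.000 = 0.000
q → ¬(¬q → ¬¬((q → (q ∧ p)) ∧ p)) = min(1, 1 − 0.973 + 0.000) = min(1, 0.027) = 0.027
¬(q → ¬(¬q → ¬¬((q → (q ∧ p)) ∧ p))) = 1 − 0.027 = 0.973

0.973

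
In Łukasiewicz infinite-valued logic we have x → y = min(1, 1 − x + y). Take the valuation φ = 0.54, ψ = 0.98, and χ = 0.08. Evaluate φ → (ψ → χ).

ψ → χ = min(1, 1 − 0.98 + 0.08) = min(1, 0.10) = 0.10
φ → (ψ → χ) = min(1, 1 − 0.54 + 0.10) = min(1, 0.56) = 0.56

0.56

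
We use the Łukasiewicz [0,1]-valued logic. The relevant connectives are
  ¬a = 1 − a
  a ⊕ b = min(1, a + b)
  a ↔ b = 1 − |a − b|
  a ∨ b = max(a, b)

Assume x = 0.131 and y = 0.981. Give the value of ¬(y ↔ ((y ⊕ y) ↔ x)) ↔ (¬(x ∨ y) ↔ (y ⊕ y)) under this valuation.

0.169

y ⊕ y = min(1, 0.981 + 0.981) = min(1, 1.962) = 1.000
(y ⊕ y) ↔ x = 1 − |1.000 − 0.131| = 1 − 0.869 = 0.131
y ↔ ((y ⊕ y) ↔ x) = 1 − |0.981 − 0.131| = 1 − 0.850 = 0.150
¬(y ↔ ((y ⊕ y) ↔ x)) = 1 − 0.150 = 0.850
x ∨ y = max(0.131, 0.981) = 0.981
¬(x ∨ y) = 1 − 0.981 = 0.019
¬(x ∨ y) ↔ (y ⊕ y) = 1 − |0.019 − 1.000| = 1 − 0.981 = 0.019
¬(y ↔ ((y ⊕ y) ↔ x)) ↔ (¬(x ∨ y) ↔ (y ⊕ y)) = 1 − |0.850 − 0.019| = 1 − 0.831 = 0.169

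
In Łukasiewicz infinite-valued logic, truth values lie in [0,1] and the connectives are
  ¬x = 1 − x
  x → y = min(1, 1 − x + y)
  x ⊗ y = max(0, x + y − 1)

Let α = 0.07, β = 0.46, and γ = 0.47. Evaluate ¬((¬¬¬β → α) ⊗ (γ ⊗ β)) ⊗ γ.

0.47

¬β = 1 − 0.46 = 0.54
¬¬β = 1 − 0.54 = 0.46
¬¬¬β = 1 − 0.46 = 0.54
¬¬¬β → α = min(1, 1 − 0.54 + 0.07) = min(1, 0.53) = 0.53
γ ⊗ β = max(0, 0.47 + 0.46 − 1) = max(0, -0.07) = 0.00
(¬¬¬β → α) ⊗ (γ ⊗ β) = max(0, 0.53 + 0.00 − 1) = max(0, -0.47) = 0.00
¬((¬¬¬β → α) ⊗ (γ ⊗ β)) = 1 − 0.00 = 1.00
¬((¬¬¬β → α) ⊗ (γ ⊗ β)) ⊗ γ = max(0, 1.00 + 0.47 − 1) = max(0, 0.47) = 0.47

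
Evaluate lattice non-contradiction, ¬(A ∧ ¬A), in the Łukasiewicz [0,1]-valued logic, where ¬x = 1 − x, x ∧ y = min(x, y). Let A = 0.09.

¬A = 1 − 0.09 = 0.91
A ∧ ¬A = min(0.09, 0.91) = 0.09
¬(A ∧ ¬A) = 1 − 0.09 = 0.91
(The value 0.91 < 1 shows this instance is not satisfied; not a Ł∞-tautology — its value is 1 − min(a, 1−a).)

0.91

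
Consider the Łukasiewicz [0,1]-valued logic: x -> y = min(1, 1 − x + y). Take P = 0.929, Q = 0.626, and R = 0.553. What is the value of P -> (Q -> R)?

Q -> R = min(1, 1 − 0.626 + 0.553) = min(1, 0.927) = 0.927
P -> (Q -> R) = min(1, 1 − 0.929 + 0.927) = min(1, 0.998) = 0.998

0.998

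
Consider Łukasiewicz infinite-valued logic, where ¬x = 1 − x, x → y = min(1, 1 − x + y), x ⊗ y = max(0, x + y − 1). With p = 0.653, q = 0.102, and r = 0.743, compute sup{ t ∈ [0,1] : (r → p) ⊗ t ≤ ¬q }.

0.988

r → p = min(1, 1 − 0.743 + 0.653) = min(1, 0.910) = 0.910
So the left factor is r → p = 0.910.
¬q = 1 − 0.102 = 0.898
So the right-hand bound is ¬q = 0.898.
The residuum of the Łukasiewicz t-norm gives the supremum: min(1, 1 − 0.910 + 0.898).
1 − 0.910 + 0.898 = 0.988, so t = min(1, 0.988) = 0.988.
Check: 0.910 ⊗ 0.988 = max(0, 0.898) = 0.898 ≤ 0.898.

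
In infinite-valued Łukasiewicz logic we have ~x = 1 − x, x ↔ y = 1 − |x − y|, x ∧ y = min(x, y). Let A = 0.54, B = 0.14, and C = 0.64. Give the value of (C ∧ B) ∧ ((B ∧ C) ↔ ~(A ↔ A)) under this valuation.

C ∧ B = min(0.64, 0.14) = 0.14
B ∧ C = min(0.14, 0.64) = 0.14
A ↔ A = 1 − |0.54 − 0.54| = 1 − 0.00 = 1.00
~(A ↔ A) = 1 − 1.00 = 0.00
(B ∧ C) ↔ ~(A ↔ A) = 1 − |0.14 − 0.00| = 1 − 0.14 = 0.86
(C ∧ B) ∧ ((B ∧ C) ↔ ~(A ↔ A)) = min(0.14, 0.86) = 0.14

0.14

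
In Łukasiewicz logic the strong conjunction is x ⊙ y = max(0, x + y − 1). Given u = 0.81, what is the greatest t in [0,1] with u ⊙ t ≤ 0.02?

The residuum of the Łukasiewicz t-norm gives the supremum: min(1, 1 − 0.81 + 0.02).
1 − 0.81 + 0.02 = 0.21, so t = min(1, 0.21) = 0.21.
Check: 0.81 ⊙ 0.21 = max(0, 0.02) = 0.02 ≤ 0.02.

0.21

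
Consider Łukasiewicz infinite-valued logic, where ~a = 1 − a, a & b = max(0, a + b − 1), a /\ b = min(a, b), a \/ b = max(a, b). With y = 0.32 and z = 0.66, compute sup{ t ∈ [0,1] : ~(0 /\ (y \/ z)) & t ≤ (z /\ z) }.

0.66

y \/ z = max(0.32, 0.66) = 0.66
0 /\ (y \/ z) = min(0.00, 0.66) = 0.00
~(0 /\ (y \/ z)) = 1 − 0.00 = 1.00
So the left factor is ~(0 /\ (y \/ z)) = 1.00.
z /\ z = min(0.66, 0.66) = 0.66
So the right-hand bound is z /\ z = 0.66.
The residuum of the Łukasiewicz t-norm gives the supremum: min(1, 1 − 1.00 + 0.66).
1 − 1.00 + 0.66 = 0.66, so t = min(1, 0.66) = 0.66.
Check: 1.00 & 0.66 = max(0, 0.66) = 0.66 ≤ 0.66.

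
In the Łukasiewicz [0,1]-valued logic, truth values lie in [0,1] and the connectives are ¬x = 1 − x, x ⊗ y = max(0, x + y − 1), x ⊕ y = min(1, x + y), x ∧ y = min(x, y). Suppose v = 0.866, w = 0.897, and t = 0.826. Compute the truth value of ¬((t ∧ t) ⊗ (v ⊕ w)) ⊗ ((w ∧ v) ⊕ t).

t ∧ t = min(0.826, 0.826) = 0.826
v ⊕ w = min(1, 0.866 + 0.897) = min(1, 1.763) = 1.000
(t ∧ t) ⊗ (v ⊕ w) = max(0, 0.826 + 1.000 − 1) = max(0, 0.826) = 0.826
¬((t ∧ t) ⊗ (v ⊕ w)) = 1 − 0.826 = 0.174
w ∧ v = min(0.897, 0.866) = 0.866
(w ∧ v) ⊕ t = min(1, 0.866 + 0.826) = min(1, 1.692) = 1.000
¬((t ∧ t) ⊗ (v ⊕ w)) ⊗ ((w ∧ v) ⊕ t) = max(0, 0.174 + 1.000 − 1) = max(0, 0.174) = 0.174

0.174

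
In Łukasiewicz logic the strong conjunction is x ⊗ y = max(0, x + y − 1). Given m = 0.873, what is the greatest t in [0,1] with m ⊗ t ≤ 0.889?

The residuum of the Łukasiewicz t-norm gives the supremum: min(1, 1 − 0.873 + 0.889).
1 − 0.873 + 0.889 = 1.016, so t = min(1, 1.016) = 1.000.
Check: 0.873 ⊗ 1.000 = max(0, 0.873) = 0.873 ≤ 0.889.

1.000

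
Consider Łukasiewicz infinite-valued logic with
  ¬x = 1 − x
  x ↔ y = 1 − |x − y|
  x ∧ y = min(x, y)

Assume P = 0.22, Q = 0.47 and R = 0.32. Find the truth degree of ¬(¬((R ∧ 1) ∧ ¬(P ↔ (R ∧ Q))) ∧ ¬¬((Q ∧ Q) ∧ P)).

0.78

R ∧ 1 = min(0.32, 1.00) = 0.32
R ∧ Q = min(0.32, 0.47) = 0.32
P ↔ (R ∧ Q) = 1 − |0.22 − 0.32| = 1 − 0.10 = 0.90
¬(P ↔ (R ∧ Q)) = 1 − 0.90 = 0.10
(R ∧ 1) ∧ ¬(P ↔ (R ∧ Q)) = min(0.32, 0.10) = 0.10
¬((R ∧ 1) ∧ ¬(P ↔ (R ∧ Q))) = 1 − 0.10 = 0.90
Q ∧ Q = min(0.47, 0.47) = 0.47
(Q ∧ Q) ∧ P = min(0.47, 0.22) = 0.22
¬((Q ∧ Q) ∧ P) = 1 − 0.22 = 0.78
¬¬((Q ∧ Q) ∧ P) = 1 − 0.78 = 0.22
¬((R ∧ 1) ∧ ¬(P ↔ (R ∧ Q))) ∧ ¬¬((Q ∧ Q) ∧ P) = min(0.90, 0.22) = 0.22
¬(¬((R ∧ 1) ∧ ¬(P ↔ (R ∧ Q))) ∧ ¬¬((Q ∧ Q) ∧ P)) = 1 − 0.22 = 0.78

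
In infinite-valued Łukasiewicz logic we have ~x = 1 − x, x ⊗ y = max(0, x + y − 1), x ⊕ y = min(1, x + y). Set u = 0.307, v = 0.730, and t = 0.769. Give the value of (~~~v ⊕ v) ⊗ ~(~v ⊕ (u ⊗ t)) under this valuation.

~v = 1 − 0.730 = 0.270
~~v = 1 − 0.270 = 0.730
~~~v = 1 − 0.730 = 0.270
~~~v ⊕ v = min(1, 0.270 + 0.730) = min(1, 1.000) = 1.000
u ⊗ t = max(0, 0.307 + 0.769 − 1) = max(0, 0.076) = 0.076
~v ⊕ (u ⊗ t) = min(1, 0.270 + 0.076) = min(1, 0.346) = 0.346
~(~v ⊕ (u ⊗ t)) = 1 − 0.346 = 0.654
(~~~v ⊕ v) ⊗ ~(~v ⊕ (u ⊗ t)) = max(0, 1.000 + 0.654 − 1) = max(0, 0.654) = 0.654

0.654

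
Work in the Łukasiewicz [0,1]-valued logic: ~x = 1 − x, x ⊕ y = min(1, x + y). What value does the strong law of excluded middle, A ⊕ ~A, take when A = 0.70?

~A = 1 − 0.70 = 0.30
A ⊕ ~A = min(1, 0.70 + 0.30) = min(1, 1.00) = 1.00
(As expected: always 1 in Ł∞ since a ⊕ (1−a) = 1.)

1.00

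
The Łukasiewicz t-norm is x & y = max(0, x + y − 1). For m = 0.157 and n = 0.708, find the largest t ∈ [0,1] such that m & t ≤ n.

The residuum of the Łukasiewicz t-norm gives the supremum: min(1, 1 − 0.157 + 0.708).
1 − 0.157 + 0.708 = 1.551, so t = min(1, 1.551) = 1.000.
Check: 0.157 & 1.000 = max(0, 0.157) = 0.157 ≤ 0.708.

1.000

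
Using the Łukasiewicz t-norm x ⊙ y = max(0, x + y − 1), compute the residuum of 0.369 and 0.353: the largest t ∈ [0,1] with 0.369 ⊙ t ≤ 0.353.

The residuum of the Łukasiewicz t-norm gives the supremum: min(1, 1 − 0.369 + 0.353).
1 − 0.369 + 0.353 = 0.984, so t = min(1, 0.984) = 0.984.
Check: 0.369 ⊙ 0.984 = max(0, 0.353) = 0.353 ≤ 0.353.

0.984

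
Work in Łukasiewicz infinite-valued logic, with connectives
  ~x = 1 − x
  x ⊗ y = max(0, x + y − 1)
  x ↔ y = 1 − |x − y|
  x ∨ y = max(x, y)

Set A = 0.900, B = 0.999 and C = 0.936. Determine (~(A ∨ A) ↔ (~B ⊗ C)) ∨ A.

0.900

A ∨ A = max(0.900, 0.900) = 0.900
~(A ∨ A) = 1 − 0.900 = 0.100
~B = 1 − 0.999 = 0.001
~B ⊗ C = max(0, 0.001 + 0.936 − 1) = max(0, -0.063) = 0.000
~(A ∨ A) ↔ (~B ⊗ C) = 1 − |0.100 − 0.000| = 1 − 0.100 = 0.900
(~(A ∨ A) ↔ (~B ⊗ C)) ∨ A = max(0.900, 0.900) = 0.900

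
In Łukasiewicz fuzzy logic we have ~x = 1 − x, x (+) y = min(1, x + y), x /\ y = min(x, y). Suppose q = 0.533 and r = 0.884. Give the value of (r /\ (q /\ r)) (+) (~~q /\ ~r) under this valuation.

q /\ r = min(0.533, 0.884) = 0.533
r /\ (q /\ r) = min(0.884, 0.533) = 0.533
~q = 1 − 0.533 = 0.467
~~q = 1 − 0.467 = 0.533
~r = 1 − 0.884 = 0.116
~~q /\ ~r = min(0.533, 0.116) = 0.116
(r /\ (q /\ r)) (+) (~~q /\ ~r) = min(1, 0.533 + 0.116) = min(1, 0.649) = 0.649

0.649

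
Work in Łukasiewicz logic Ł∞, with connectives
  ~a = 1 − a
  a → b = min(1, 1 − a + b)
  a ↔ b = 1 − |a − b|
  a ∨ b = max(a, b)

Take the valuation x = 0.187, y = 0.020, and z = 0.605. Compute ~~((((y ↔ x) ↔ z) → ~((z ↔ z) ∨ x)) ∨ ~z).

y ↔ x = 1 − |0.020 − 0.187| = 1 − 0.167 = 0.833
(y ↔ x) ↔ z = 1 − |0.833 − 0.605| = 1 − 0.228 = 0.772
z ↔ z = 1 − |0.605 − 0.605| = 1 − 0.000 = 1.000
(z ↔ z) ∨ x = max(1.000, 0.187) = 1.000
~((z ↔ z) ∨ x) = 1 − 1.000 = 0.000
((y ↔ x) ↔ z) → ~((z ↔ z) ∨ x) = min(1, 1 − 0.772 + 0.000) = min(1, 0.228) = 0.228
~z = 1 − 0.605 = 0.395
(((y ↔ x) ↔ z) → ~((z ↔ z) ∨ x)) ∨ ~z = max(0.228, 0.395) = 0.395
~((((y ↔ x) ↔ z) → ~((z ↔ z) ∨ x)) ∨ ~z) = 1 − 0.395 = 0.605
~~((((y ↔ x) ↔ z) → ~((z ↔ z) ∨ x)) ∨ ~z) = 1 − 0.605 = 0.395

0.395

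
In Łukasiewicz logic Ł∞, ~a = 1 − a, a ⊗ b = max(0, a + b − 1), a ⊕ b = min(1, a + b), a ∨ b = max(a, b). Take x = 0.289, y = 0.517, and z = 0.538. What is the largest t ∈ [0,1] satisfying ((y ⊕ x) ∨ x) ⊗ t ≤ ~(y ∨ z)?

y ⊕ x = min(1, 0.517 + 0.289) = min(1, 0.806) = 0.806
(y ⊕ x) ∨ x = max(0.806, 0.289) = 0.806
So the left factor is (y ⊕ x) ∨ x = 0.806.
y ∨ z = max(0.517, 0.538) = 0.538
~(y ∨ z) = 1 − 0.538 = 0.462
So the right-hand bound is ~(y ∨ z) = 0.462.
The residuum of the Łukasiewicz t-norm gives the supremum: min(1, 1 − 0.806 + 0.462).
1 − 0.806 + 0.462 = 0.656, so t = min(1, 0.656) = 0.656.
Check: 0.806 ⊗ 0.656 = max(0, 0.462) = 0.462 ≤ 0.462.

0.656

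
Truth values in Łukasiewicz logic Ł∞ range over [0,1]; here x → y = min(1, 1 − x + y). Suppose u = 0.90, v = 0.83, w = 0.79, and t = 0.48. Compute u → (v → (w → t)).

w → t = min(1, 1 − 0.79 + 0.48) = min(1, 0.69) = 0.69
v → (w → t) = min(1, 1 − 0.83 + 0.69) = min(1, 0.86) = 0.86
u → (v → (w → t)) = min(1, 1 − 0.90 + 0.86) = min(1, 0.96) = 0.96

0.96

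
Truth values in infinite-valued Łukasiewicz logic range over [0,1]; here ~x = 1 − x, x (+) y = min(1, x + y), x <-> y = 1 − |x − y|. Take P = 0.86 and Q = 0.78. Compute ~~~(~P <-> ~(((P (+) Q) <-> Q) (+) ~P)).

~P = 1 − 0.86 = 0.14
P (+) Q = min(1, 0.86 + 0.78) = min(1, 1.64) = 1.00
(P (+) Q) <-> Q = 1 − |1.00 − 0.78| = 1 − 0.22 = 0.78
((P (+) Q) <-> Q) (+) ~P = min(1, 0.78 + 0.14) = min(1, 0.92) = 0.92
~(((P (+) Q) <-> Q) (+) ~P) = 1 − 0.92 = 0.08
~P <-> ~(((P (+) Q) <-> Q) (+) ~P) = 1 − |0.14 − 0.08| = 1 − 0.06 = 0.94
~(~P <-> ~(((P (+) Q) <-> Q) (+) ~P)) = 1 − 0.94 = 0.06
~~(~P <-> ~(((P (+) Q) <-> Q) (+) ~P)) = 1 − 0.06 = 0.94
~~~(~P <-> ~(((P (+) Q) <-> Q) (+) ~P)) = 1 − 0.94 = 0.06

0.06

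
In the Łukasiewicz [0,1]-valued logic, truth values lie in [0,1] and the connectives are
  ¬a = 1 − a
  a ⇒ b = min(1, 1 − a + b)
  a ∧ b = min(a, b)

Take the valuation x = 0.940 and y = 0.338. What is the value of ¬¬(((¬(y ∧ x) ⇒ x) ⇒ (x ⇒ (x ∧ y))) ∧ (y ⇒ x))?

y ∧ x = min(0.338, 0.940) = 0.338
¬(y ∧ x) = 1 − 0.338 = 0.662
¬(y ∧ x) ⇒ x = min(1, 1 − 0.662 + 0.940) = min(1, 1.278) = 1.000
x ∧ y = min(0.940, 0.338) = 0.338
x ⇒ (x ∧ y) = min(1, 1 − 0.940 + 0.338) = min(1, 0.398) = 0.398
(¬(y ∧ x) ⇒ x) ⇒ (x ⇒ (x ∧ y)) = min(1, 1 − 1.000 + 0.398) = min(1, 0.398) = 0.398
y ⇒ x = min(1, 1 − 0.338 + 0.940) = min(1, 1.602) = 1.000
((¬(y ∧ x) ⇒ x) ⇒ (x ⇒ (x ∧ y))) ∧ (y ⇒ x) = min(0.398, 1.000) = 0.398
¬(((¬(y ∧ x) ⇒ x) ⇒ (x ⇒ (x ∧ y))) ∧ (y ⇒ x)) = 1 − 0.398 = 0.602
¬¬(((¬(y ∧ x) ⇒ x) ⇒ (x ⇒ (x ∧ y))) ∧ (y ⇒ x)) = 1 − 0.602 = 0.398

0.398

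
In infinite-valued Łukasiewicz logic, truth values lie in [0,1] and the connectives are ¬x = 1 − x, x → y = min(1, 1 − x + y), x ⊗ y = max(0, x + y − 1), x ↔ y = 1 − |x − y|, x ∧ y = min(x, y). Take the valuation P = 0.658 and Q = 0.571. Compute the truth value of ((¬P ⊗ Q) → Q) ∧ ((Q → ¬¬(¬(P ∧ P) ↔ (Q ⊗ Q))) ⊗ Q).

¬P = 1 − 0.658 = 0.342
¬P ⊗ Q = max(0, 0.342 + 0.571 − 1) = max(0, -0.087) = 0.000
(¬P ⊗ Q) → Q = min(1, 1 − 0.000 + 0.571) = min(1, 1.571) = 1.000
P ∧ P = min(0.658, 0.658) = 0.658
¬(P ∧ P) = 1 − 0.658 = 0.342
Q ⊗ Q = max(0, 0.571 + 0.571 − 1) = max(0, 0.142) = 0.142
¬(P ∧ P) ↔ (Q ⊗ Q) = 1 − |0.342 − 0.142| = 1 − 0.200 = 0.800
¬(¬(P ∧ P) ↔ (Q ⊗ Q)) = 1 − 0.800 = 0.200
¬¬(¬(P ∧ P) ↔ (Q ⊗ Q)) = 1 − 0.200 = 0.800
Q → ¬¬(¬(P ∧ P) ↔ (Q ⊗ Q)) = min(1, 1 − 0.571 + 0.800) = min(1, 1.229) = 1.000
(Q → ¬¬(¬(P ∧ P) ↔ (Q ⊗ Q))) ⊗ Q = max(0, 1.000 + 0.571 − 1) = max(0, 0.571) = 0.571
((¬P ⊗ Q) → Q) ∧ ((Q → ¬¬(¬(P ∧ P) ↔ (Q ⊗ Q))) ⊗ Q) = min(1.000, 0.571) = 0.571

0.571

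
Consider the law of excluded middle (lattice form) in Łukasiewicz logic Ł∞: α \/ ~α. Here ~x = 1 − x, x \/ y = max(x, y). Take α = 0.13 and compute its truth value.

0.87

~α = 1 − 0.13 = 0.87
α \/ ~α = max(0.13, 0.87) = 0.87
(The value 0.87 < 1 shows this instance is not satisfied; not a Ł∞-tautology — its value is max(a, 1−a).)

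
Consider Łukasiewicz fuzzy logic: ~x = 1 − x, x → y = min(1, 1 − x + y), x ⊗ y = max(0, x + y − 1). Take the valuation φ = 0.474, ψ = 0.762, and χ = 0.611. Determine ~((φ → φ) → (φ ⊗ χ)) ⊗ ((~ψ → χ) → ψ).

0.677

φ → φ = min(1, 1 − 0.474 + 0.474) = min(1, 1.000) = 1.000
φ ⊗ χ = max(0, 0.474 + 0.611 − 1) = max(0, 0.085) = 0.085
(φ → φ) → (φ ⊗ χ) = min(1, 1 − 1.000 + 0.085) = min(1, 0.085) = 0.085
~((φ → φ) → (φ ⊗ χ)) = 1 − 0.085 = 0.915
~ψ = 1 − 0.762 = 0.238
~ψ → χ = min(1, 1 − 0.238 + 0.611) = min(1, 1.373) = 1.000
(~ψ → χ) → ψ = min(1, 1 − 1.000 + 0.762) = min(1, 0.762) = 0.762
~((φ → φ) → (φ ⊗ χ)) ⊗ ((~ψ → χ) → ψ) = max(0, 0.915 + 0.762 − 1) = max(0, 0.677) = 0.677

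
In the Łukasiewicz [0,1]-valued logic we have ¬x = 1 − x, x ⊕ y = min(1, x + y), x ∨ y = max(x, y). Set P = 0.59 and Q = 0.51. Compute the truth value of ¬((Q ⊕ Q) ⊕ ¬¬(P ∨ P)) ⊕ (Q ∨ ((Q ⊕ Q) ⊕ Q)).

1.00

Q ⊕ Q = min(1, 0.51 + 0.51) = min(1, 1.02) = 1.00
P ∨ P = max(0.59, 0.59) = 0.59
¬(P ∨ P) = 1 − 0.59 = 0.41
¬¬(P ∨ P) = 1 − 0.41 = 0.59
(Q ⊕ Q) ⊕ ¬¬(P ∨ P) = min(1, 1.00 + 0.59) = min(1, 1.59) = 1.00
¬((Q ⊕ Q) ⊕ ¬¬(P ∨ P)) = 1 − 1.00 = 0.00
(Q ⊕ Q) ⊕ Q = min(1, 1.00 + 0.51) = min(1, 1.51) = 1.00
Q ∨ ((Q ⊕ Q) ⊕ Q) = max(0.51, 1.00) = 1.00
¬((Q ⊕ Q) ⊕ ¬¬(P ∨ P)) ⊕ (Q ∨ ((Q ⊕ Q) ⊕ Q)) = min(1, 0.00 + 1.00) = min(1, 1.00) = 1.00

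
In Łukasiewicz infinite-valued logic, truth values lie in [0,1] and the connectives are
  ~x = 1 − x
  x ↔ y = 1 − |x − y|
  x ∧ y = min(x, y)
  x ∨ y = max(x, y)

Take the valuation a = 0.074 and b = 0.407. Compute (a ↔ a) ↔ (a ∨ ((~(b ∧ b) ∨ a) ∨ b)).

a ↔ a = 1 − |0.074 − 0.074| = 1 − 0.000 = 1.000
b ∧ b = min(0.407, 0.407) = 0.407
~(b ∧ b) = 1 − 0.407 = 0.593
~(b ∧ b) ∨ a = max(0.593, 0.074) = 0.593
(~(b ∧ b) ∨ a) ∨ b = max(0.593, 0.407) = 0.593
a ∨ ((~(b ∧ b) ∨ a) ∨ b) = max(0.074, 0.593) = 0.593
(a ↔ a) ↔ (a ∨ ((~(b ∧ b) ∨ a) ∨ b)) = 1 − |1.000 − 0.593| = 1 − 0.407 = 0.593

0.593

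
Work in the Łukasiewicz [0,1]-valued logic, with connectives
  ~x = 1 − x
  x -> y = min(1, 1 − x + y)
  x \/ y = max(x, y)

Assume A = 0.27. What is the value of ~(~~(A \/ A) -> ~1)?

0.27

A \/ A = max(0.27, 0.27) = 0.27
~(A \/ A) = 1 − 0.27 = 0.73
~~(A \/ A) = 1 − 0.73 = 0.27
~1 = 1 − 1.00 = 0.00
~~(A \/ A) -> ~1 = min(1, 1 − 0.27 + 0.00) = min(1, 0.73) = 0.73
~(~~(A \/ A) -> ~1) = 1 − 0.73 = 0.27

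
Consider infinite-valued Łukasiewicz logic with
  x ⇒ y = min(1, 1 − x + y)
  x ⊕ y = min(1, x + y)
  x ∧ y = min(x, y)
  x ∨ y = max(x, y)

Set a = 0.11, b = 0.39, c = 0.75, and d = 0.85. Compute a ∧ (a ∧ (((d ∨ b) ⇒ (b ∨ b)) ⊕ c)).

d ∨ b = max(0.85, 0.39) = 0.85
b ∨ b = max(0.39, 0.39) = 0.39
(d ∨ b) ⇒ (b ∨ b) = min(1, 1 − 0.85 + 0.39) = min(1, 0.54) = 0.54
((d ∨ b) ⇒ (b ∨ b)) ⊕ c = min(1, 0.54 + 0.75) = min(1, 1.29) = 1.00
a ∧ (((d ∨ b) ⇒ (b ∨ b)) ⊕ c) = min(0.11, 1.00) = 0.11
a ∧ (a ∧ (((d ∨ b) ⇒ (b ∨ b)) ⊕ c)) = min(0.11, 0.11) = 0.11

0.11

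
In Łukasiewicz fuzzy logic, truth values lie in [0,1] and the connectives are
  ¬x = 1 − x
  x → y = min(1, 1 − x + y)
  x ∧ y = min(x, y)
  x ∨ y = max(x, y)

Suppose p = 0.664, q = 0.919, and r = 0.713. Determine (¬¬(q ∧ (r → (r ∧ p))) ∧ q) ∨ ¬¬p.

r ∧ p = min(0.713, 0.664) = 0.664
r → (r ∧ p) = min(1, 1 − 0.713 + 0.664) = min(1, 0.951) = 0.951
q ∧ (r → (r ∧ p)) = min(0.919, 0.951) = 0.919
¬(q ∧ (r → (r ∧ p))) = 1 − 0.919 = 0.081
¬¬(q ∧ (r → (r ∧ p))) = 1 − 0.081 = 0.919
¬¬(q ∧ (r → (r ∧ p))) ∧ q = min(0.919, 0.919) = 0.919
¬p = 1 − 0.664 = 0.336
¬¬p = 1 − 0.336 = 0.664
(¬¬(q ∧ (r → (r ∧ p))) ∧ q) ∨ ¬¬p = max(0.919, 0.664) = 0.919

0.919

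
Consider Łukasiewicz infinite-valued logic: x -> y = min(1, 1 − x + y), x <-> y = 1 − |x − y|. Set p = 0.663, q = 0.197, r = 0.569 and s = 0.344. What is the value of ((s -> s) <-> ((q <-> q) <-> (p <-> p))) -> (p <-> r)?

s -> s = min(1, 1 − 0.344 + 0.344) = min(1, 1.000) = 1.000
q <-> q = 1 − |0.197 − 0.197| = 1 − 0.000 = 1.000
p <-> p = 1 − |0.663 − 0.663| = 1 − 0.000 = 1.000
(q <-> q) <-> (p <-> p) = 1 − |1.000 − 1.000| = 1 − 0.000 = 1.000
(s -> s) <-> ((q <-> q) <-> (p <-> p)) = 1 − |1.000 − 1.000| = 1 − 0.000 = 1.000
p <-> r = 1 − |0.663 − 0.569| = 1 − 0.094 = 0.906
((s -> s) <-> ((q <-> q) <-> (p <-> p))) -> (p <-> r) = min(1, 1 − 1.000 + 0.906) = min(1, 0.906) = 0.906

0.906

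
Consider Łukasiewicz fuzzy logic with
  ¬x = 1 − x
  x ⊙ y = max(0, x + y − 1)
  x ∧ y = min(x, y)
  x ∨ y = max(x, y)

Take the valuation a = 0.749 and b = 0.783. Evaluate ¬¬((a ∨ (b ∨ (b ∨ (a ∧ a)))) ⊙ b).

a ∧ a = min(0.749, 0.749) = 0.749
b ∨ (a ∧ a) = max(0.783, 0.749) = 0.783
b ∨ (b ∨ (a ∧ a)) = max(0.783, 0.783) = 0.783
a ∨ (b ∨ (b ∨ (a ∧ a))) = max(0.749, 0.783) = 0.783
(a ∨ (b ∨ (b ∨ (a ∧ a)))) ⊙ b = max(0, 0.783 + 0.783 − 1) = max(0, 0.566) = 0.566
¬((a ∨ (b ∨ (b ∨ (a ∧ a)))) ⊙ b) = 1 − 0.566 = 0.434
¬¬((a ∨ (b ∨ (b ∨ (a ∧ a)))) ⊙ b) = 1 − 0.434 = 0.566

0.566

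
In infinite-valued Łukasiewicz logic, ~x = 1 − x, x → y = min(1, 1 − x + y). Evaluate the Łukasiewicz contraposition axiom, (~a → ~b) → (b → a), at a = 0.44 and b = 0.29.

~a = 1 − 0.44 = 0.56
~b = 1 − 0.29 = 0.71
~a → ~b = min(1, 1 − 0.56 + 0.71) = min(1, 1.15) = 1.00
b → a = min(1, 1 − 0.29 + 0.44) = min(1, 1.15) = 1.00
(~a → ~b) → (b → a) = min(1, 1 − 1.00 + 1.00) = min(1, 1.00) = 1.00
(As expected: an axiom of Ł∞, always 1.)

1.00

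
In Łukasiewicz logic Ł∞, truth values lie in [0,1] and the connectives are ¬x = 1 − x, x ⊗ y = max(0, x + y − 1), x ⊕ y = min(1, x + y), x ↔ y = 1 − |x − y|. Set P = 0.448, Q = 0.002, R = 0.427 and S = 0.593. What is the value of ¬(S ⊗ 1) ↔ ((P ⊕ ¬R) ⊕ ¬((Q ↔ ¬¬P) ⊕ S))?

S ⊗ 1 = max(0, 0.593 + 1.000 − 1) = max(0, 0.593) = 0.593
¬(S ⊗ 1) = 1 − 0.593 = 0.407
¬R = 1 − 0.427 = 0.573
P ⊕ ¬R = min(1, 0.448 + 0.573) = min(1, 1.021) = 1.000
¬P = 1 − 0.448 = 0.552
¬¬P = 1 − 0.552 = 0.448
Q ↔ ¬¬P = 1 − |0.002 − 0.448| = 1 − 0.446 = 0.554
(Q ↔ ¬¬P) ⊕ S = min(1, 0.554 + 0.593) = min(1, 1.147) = 1.000
¬((Q ↔ ¬¬P) ⊕ S) = 1 − 1.000 = 0.000
(P ⊕ ¬R) ⊕ ¬((Q ↔ ¬¬P) ⊕ S) = min(1, 1.000 + 0.000) = min(1, 1.000) = 1.000
¬(S ⊗ 1) ↔ ((P ⊕ ¬R) ⊕ ¬((Q ↔ ¬¬P) ⊕ S)) = 1 − |0.407 − 1.000| = 1 − 0.593 = 0.407

0.407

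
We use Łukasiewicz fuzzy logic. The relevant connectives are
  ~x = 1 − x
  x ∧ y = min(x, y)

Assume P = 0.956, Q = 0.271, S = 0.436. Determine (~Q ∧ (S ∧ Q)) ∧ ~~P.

0.271

~Q = 1 − 0.271 = 0.729
S ∧ Q = min(0.436, 0.271) = 0.271
~Q ∧ (S ∧ Q) = min(0.729, 0.271) = 0.271
~P = 1 − 0.956 = 0.044
~~P = 1 − 0.044 = 0.956
(~Q ∧ (S ∧ Q)) ∧ ~~P = min(0.271, 0.956) = 0.271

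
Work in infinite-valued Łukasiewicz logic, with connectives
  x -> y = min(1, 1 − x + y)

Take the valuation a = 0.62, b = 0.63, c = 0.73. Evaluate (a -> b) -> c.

a -> b = min(1, 1 − 0.62 + 0.63) = min(1, 1.01) = 1.00
(a -> b) -> c = min(1, 1 − 1.00 + 0.73) = min(1, 0.73) = 0.73

0.73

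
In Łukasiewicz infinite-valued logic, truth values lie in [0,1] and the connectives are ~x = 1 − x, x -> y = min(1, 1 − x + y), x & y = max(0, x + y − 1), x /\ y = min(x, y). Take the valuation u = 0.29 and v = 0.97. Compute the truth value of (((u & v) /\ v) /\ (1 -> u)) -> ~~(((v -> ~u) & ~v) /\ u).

u & v = max(0, 0.29 + 0.97 − 1) = max(0, 0.26) = 0.26
(u & v) /\ v = min(0.26, 0.97) = 0.26
1 -> u = min(1, 1 − 1.00 + 0.29) = min(1, 0.29) = 0.29
((u & v) /\ v) /\ (1 -> u) = min(0.26, 0.29) = 0.26
~u = 1 − 0.29 = 0.71
v -> ~u = min(1, 1 − 0.97 + 0.71) = min(1, 0.74) = 0.74
~v = 1 − 0.97 = 0.03
(v -> ~u) & ~v = max(0, 0.74 + 0.03 − 1) = max(0, -0.23) = 0.00
((v -> ~u) & ~v) /\ u = min(0.00, 0.29) = 0.00
~(((v -> ~u) & ~v) /\ u) = 1 − 0.00 = 1.00
~~(((v -> ~u) & ~v) /\ u) = 1 − 1.00 = 0.00
(((u & v) /\ v) /\ (1 -> u)) -> ~~(((v -> ~u) & ~v) /\ u) = min(1, 1 − 0.26 + 0.00) = min(1, 0.74) = 0.74

0.74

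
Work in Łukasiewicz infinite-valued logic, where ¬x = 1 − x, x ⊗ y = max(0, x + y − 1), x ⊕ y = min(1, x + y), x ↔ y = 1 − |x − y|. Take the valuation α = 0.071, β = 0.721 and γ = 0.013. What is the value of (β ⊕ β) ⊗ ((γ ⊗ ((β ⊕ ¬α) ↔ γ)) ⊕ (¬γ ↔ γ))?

β ⊕ β = min(1, 0.721 + 0.721) = min(1, 1.442) = 1.000
¬α = 1 − 0.071 = 0.929
β ⊕ ¬α = min(1, 0.721 + 0.929) = min(1, 1.650) = 1.000
(β ⊕ ¬α) ↔ γ = 1 − |1.000 − 0.013| = 1 − 0.987 = 0.013
γ ⊗ ((β ⊕ ¬α) ↔ γ) = max(0, 0.013 + 0.013 − 1) = max(0, -0.974) = 0.000
¬γ = 1 − 0.013 = 0.987
¬γ ↔ γ = 1 − |0.987 − 0.013| = 1 − 0.974 = 0.026
(γ ⊗ ((β ⊕ ¬α) ↔ γ)) ⊕ (¬γ ↔ γ) = min(1, 0.000 + 0.026) = min(1, 0.026) = 0.026
(β ⊕ β) ⊗ ((γ ⊗ ((β ⊕ ¬α) ↔ γ)) ⊕ (¬γ ↔ γ)) = max(0, 1.000 + 0.026 − 1) = max(0, 0.026) = 0.026

0.026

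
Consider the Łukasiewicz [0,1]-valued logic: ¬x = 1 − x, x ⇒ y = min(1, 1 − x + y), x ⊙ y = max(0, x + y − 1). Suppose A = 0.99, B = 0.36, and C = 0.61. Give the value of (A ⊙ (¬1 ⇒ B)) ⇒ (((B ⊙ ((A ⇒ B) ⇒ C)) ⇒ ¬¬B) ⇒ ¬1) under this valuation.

0.01

¬1 = 1 − 1.00 = 0.00
¬1 ⇒ B = min(1, 1 − 0.00 + 0.36) = min(1, 1.36) = 1.00
A ⊙ (¬1 ⇒ B) = max(0, 0.99 + 1.00 − 1) = max(0, 0.99) = 0.99
A ⇒ B = min(1, 1 − 0.99 + 0.36) = min(1, 0.37) = 0.37
(A ⇒ B) ⇒ C = min(1, 1 − 0.37 + 0.61) = min(1, 1.24) = 1.00
B ⊙ ((A ⇒ B) ⇒ C) = max(0, 0.36 + 1.00 − 1) = max(0, 0.36) = 0.36
¬B = 1 − 0.36 = 0.64
¬¬B = 1 − 0.64 = 0.36
(B ⊙ ((A ⇒ B) ⇒ C)) ⇒ ¬¬B = min(1, 1 − 0.36 + 0.36) = min(1, 1.00) = 1.00
((B ⊙ ((A ⇒ B) ⇒ C)) ⇒ ¬¬B) ⇒ ¬1 = min(1, 1 − 1.00 + 0.00) = min(1, 0.00) = 0.00
(A ⊙ (¬1 ⇒ B)) ⇒ (((B ⊙ ((A ⇒ B) ⇒ C)) ⇒ ¬¬B) ⇒ ¬1) = min(1, 1 − 0.99 + 0.00) = min(1, 0.01) = 0.01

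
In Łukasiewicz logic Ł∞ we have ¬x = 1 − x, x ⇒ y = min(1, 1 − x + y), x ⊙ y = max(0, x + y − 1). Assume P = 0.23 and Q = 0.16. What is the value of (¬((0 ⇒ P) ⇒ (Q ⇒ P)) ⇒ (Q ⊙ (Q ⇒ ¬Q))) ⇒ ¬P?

0 ⇒ P = min(1, 1 − 0.00 + 0.23) = min(1, 1.23) = 1.00
Q ⇒ P = min(1, 1 − 0.16 + 0.23) = min(1, 1.07) = 1.00
(0 ⇒ P) ⇒ (Q ⇒ P) = min(1, 1 − 1.00 + 1.00) = min(1, 1.00) = 1.00
¬((0 ⇒ P) ⇒ (Q ⇒ P)) = 1 − 1.00 = 0.00
¬Q = 1 − 0.16 = 0.84
Q ⇒ ¬Q = min(1, 1 − 0.16 + 0.84) = min(1, 1.68) = 1.00
Q ⊙ (Q ⇒ ¬Q) = max(0, 0.16 + 1.00 − 1) = max(0, 0.16) = 0.16
¬((0 ⇒ P) ⇒ (Q ⇒ P)) ⇒ (Q ⊙ (Q ⇒ ¬Q)) = min(1, 1 − 0.00 + 0.16) = min(1, 1.16) = 1.00
¬P = 1 − 0.23 = 0.77
(¬((0 ⇒ P) ⇒ (Q ⇒ P)) ⇒ (Q ⊙ (Q ⇒ ¬Q))) ⇒ ¬P = min(1, 1 − 1.00 + 0.77) = min(1, 0.77) = 0.77

0.77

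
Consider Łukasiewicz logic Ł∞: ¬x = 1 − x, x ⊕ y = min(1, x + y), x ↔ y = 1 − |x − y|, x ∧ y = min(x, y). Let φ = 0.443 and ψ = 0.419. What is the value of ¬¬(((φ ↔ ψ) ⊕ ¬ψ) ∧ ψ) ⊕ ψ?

0.838

φ ↔ ψ = 1 − |0.443 − 0.419| = 1 − 0.024 = 0.976
¬ψ = 1 − 0.419 = 0.581
(φ ↔ ψ) ⊕ ¬ψ = min(1, 0.976 + 0.581) = min(1, 1.557) = 1.000
((φ ↔ ψ) ⊕ ¬ψ) ∧ ψ = min(1.000, 0.419) = 0.419
¬(((φ ↔ ψ) ⊕ ¬ψ) ∧ ψ) = 1 − 0.419 = 0.581
¬¬(((φ ↔ ψ) ⊕ ¬ψ) ∧ ψ) = 1 − 0.581 = 0.419
¬¬(((φ ↔ ψ) ⊕ ¬ψ) ∧ ψ) ⊕ ψ = min(1, 0.419 + 0.419) = min(1, 0.838) = 0.838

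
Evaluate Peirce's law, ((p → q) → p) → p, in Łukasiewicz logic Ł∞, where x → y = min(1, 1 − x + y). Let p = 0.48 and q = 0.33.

0.85

p → q = min(1, 1 − 0.48 + 0.33) = min(1, 0.85) = 0.85
(p → q) → p = min(1, 1 − 0.85 + 0.48) = min(1, 0.63) = 0.63
((p → q) → p) → p = min(1, 1 − 0.63 + 0.48) = min(1, 0.85) = 0.85
(The value 0.85 < 1 shows this instance is not satisfied; not a Ł∞-tautology in general.)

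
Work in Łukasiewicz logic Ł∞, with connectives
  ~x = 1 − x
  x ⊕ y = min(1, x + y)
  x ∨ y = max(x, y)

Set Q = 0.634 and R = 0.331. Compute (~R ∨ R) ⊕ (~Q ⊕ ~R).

~R = 1 − 0.331 = 0.669
~R ∨ R = max(0.669, 0.331) = 0.669
~Q = 1 − 0.634 = 0.366
~Q ⊕ ~R = min(1, 0.366 + 0.669) = min(1, 1.035) = 1.000
(~R ∨ R) ⊕ (~Q ⊕ ~R) = min(1, 0.669 + 1.000) = min(1, 1.669) = 1.000

1.000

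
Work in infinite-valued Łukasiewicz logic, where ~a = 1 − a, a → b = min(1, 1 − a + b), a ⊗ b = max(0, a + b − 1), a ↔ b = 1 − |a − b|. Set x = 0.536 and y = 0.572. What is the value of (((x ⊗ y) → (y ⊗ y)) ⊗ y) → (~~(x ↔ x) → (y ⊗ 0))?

x ⊗ y = max(0, 0.536 + 0.572 − 1) = max(0, 0.108) = 0.108
y ⊗ y = max(0, 0.572 + 0.572 − 1) = max(0, 0.144) = 0.144
(x ⊗ y) → (y ⊗ y) = min(1, 1 − 0.108 + 0.144) = min(1, 1.036) = 1.000
((x ⊗ y) → (y ⊗ y)) ⊗ y = max(0, 1.000 + 0.572 − 1) = max(0, 0.572) = 0.572
x ↔ x = 1 − |0.536 − 0.536| = 1 − 0.000 = 1.000
~(x ↔ x) = 1 − 1.000 = 0.000
~~(x ↔ x) = 1 − 0.000 = 1.000
y ⊗ 0 = max(0, 0.572 + 0.000 − 1) = max(0, -0.428) = 0.000
~~(x ↔ x) → (y ⊗ 0) = min(1, 1 − 1.000 + 0.000) = min(1, 0.000) = 0.000
(((x ⊗ y) → (y ⊗ y)) ⊗ y) → (~~(x ↔ x) → (y ⊗ 0)) = min(1, 1 − 0.572 + 0.000) = min(1, 0.428) = 0.428

0.428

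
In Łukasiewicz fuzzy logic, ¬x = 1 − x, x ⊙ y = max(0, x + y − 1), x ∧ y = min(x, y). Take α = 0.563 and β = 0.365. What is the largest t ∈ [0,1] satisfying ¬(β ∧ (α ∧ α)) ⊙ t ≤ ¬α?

0.802

α ∧ α = min(0.563, 0.563) = 0.563
β ∧ (α ∧ α) = min(0.365, 0.563) = 0.365
¬(β ∧ (α ∧ α)) = 1 − 0.365 = 0.635
So the left factor is ¬(β ∧ (α ∧ α)) = 0.635.
¬α = 1 − 0.563 = 0.437
So the right-hand bound is ¬α = 0.437.
The residuum of the Łukasiewicz t-norm gives the supremum: min(1, 1 − 0.635 + 0.437).
1 − 0.635 + 0.437 = 0.802, so t = min(1, 0.802) = 0.802.
Check: 0.635 ⊙ 0.802 = max(0, 0.437) = 0.437 ≤ 0.437.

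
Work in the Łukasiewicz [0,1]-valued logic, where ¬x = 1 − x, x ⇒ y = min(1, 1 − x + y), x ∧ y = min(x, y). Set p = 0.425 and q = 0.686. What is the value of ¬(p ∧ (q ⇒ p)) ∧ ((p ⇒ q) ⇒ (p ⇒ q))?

0.575

q ⇒ p = min(1, 1 − 0.686 + 0.425) = min(1, 0.739) = 0.739
p ∧ (q ⇒ p) = min(0.425, 0.739) = 0.425
¬(p ∧ (q ⇒ p)) = 1 − 0.425 = 0.575
p ⇒ q = min(1, 1 − 0.425 + 0.686) = min(1, 1.261) = 1.000
(p ⇒ q) ⇒ (p ⇒ q) = min(1, 1 − 1.000 + 1.000) = min(1, 1.000) = 1.000
¬(p ∧ (q ⇒ p)) ∧ ((p ⇒ q) ⇒ (p ⇒ q)) = min(0.575, 1.000) = 0.575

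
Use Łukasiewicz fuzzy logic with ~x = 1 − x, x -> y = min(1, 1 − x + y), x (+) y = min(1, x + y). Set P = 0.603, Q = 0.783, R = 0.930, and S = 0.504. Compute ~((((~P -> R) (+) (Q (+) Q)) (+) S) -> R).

0.070

~P = 1 − 0.603 = 0.397
~P -> R = min(1, 1 − 0.397 + 0.930) = min(1, 1.533) = 1.000
Q (+) Q = min(1, 0.783 + 0.783) = min(1, 1.566) = 1.000
(~P -> R) (+) (Q (+) Q) = min(1, 1.000 + 1.000) = min(1, 2.000) = 1.000
((~P -> R) (+) (Q (+) Q)) (+) S = min(1, 1.000 + 0.504) = min(1, 1.504) = 1.000
(((~P -> R) (+) (Q (+) Q)) (+) S) -> R = min(1, 1 − 1.000 + 0.930) = min(1, 0.930) = 0.930
~((((~P -> R) (+) (Q (+) Q)) (+) S) -> R) = 1 − 0.930 = 0.070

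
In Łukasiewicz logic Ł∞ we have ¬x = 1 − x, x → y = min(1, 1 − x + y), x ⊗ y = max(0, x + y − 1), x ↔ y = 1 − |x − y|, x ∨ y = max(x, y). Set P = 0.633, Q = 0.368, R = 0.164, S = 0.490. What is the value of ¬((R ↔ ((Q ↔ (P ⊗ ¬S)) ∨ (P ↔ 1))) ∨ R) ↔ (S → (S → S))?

0.611

¬S = 1 − 0.490 = 0.510
P ⊗ ¬S = max(0, 0.633 + 0.510 − 1) = max(0, 0.143) = 0.143
Q ↔ (P ⊗ ¬S) = 1 − |0.368 − 0.143| = 1 − 0.225 = 0.775
P ↔ 1 = 1 − |0.633 − 1.000| = 1 − 0.367 = 0.633
(Q ↔ (P ⊗ ¬S)) ∨ (P ↔ 1) = max(0.775, 0.633) = 0.775
R ↔ ((Q ↔ (P ⊗ ¬S)) ∨ (P ↔ 1)) = 1 − |0.164 − 0.775| = 1 − 0.611 = 0.389
(R ↔ ((Q ↔ (P ⊗ ¬S)) ∨ (P ↔ 1))) ∨ R = max(0.389, 0.164) = 0.389
¬((R ↔ ((Q ↔ (P ⊗ ¬S)) ∨ (P ↔ 1))) ∨ R) = 1 − 0.389 = 0.611
S → S = min(1, 1 − 0.490 + 0.490) = min(1, 1.000) = 1.000
S → (S → S) = min(1, 1 − 0.490 + 1.000) = min(1, 1.510) = 1.000
¬((R ↔ ((Q ↔ (P ⊗ ¬S)) ∨ (P ↔ 1))) ∨ R) ↔ (S → (S → S)) = 1 − |0.611 − 1.000| = 1 − 0.389 = 0.611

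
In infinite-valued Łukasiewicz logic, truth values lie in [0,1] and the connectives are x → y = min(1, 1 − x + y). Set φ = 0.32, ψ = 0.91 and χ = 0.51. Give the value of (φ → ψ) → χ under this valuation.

φ → ψ = min(1, 1 − 0.32 + 0.91) = min(1, 1.59) = 1.00
(φ → ψ) → χ = min(1, 1 − 1.00 + 0.51) = min(1, 0.51) = 0.51

0.51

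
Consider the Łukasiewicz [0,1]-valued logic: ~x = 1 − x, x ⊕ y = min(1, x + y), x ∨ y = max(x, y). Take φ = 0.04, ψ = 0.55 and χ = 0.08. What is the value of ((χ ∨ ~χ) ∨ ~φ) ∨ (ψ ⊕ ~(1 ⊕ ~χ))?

0.96

~χ = 1 − 0.08 = 0.92
χ ∨ ~χ = max(0.08, 0.92) = 0.92
~φ = 1 − 0.04 = 0.96
(χ ∨ ~χ) ∨ ~φ = max(0.92, 0.96) = 0.96
1 ⊕ ~χ = min(1, 1.00 + 0.92) = min(1, 1.92) = 1.00
~(1 ⊕ ~χ) = 1 − 1.00 = 0.00
ψ ⊕ ~(1 ⊕ ~χ) = min(1, 0.55 + 0.00) = min(1, 0.55) = 0.55
((χ ∨ ~χ) ∨ ~φ) ∨ (ψ ⊕ ~(1 ⊕ ~χ)) = max(0.96, 0.55) = 0.96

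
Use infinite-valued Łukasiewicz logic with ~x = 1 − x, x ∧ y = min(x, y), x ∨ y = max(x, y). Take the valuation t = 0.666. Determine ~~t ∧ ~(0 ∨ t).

~t = 1 − 0.666 = 0.334
~~t = 1 − 0.334 = 0.666
0 ∨ t = max(0.000, 0.666) = 0.666
~(0 ∨ t) = 1 − 0.666 = 0.334
~~t ∧ ~(0 ∨ t) = min(0.666, 0.334) = 0.334

0.334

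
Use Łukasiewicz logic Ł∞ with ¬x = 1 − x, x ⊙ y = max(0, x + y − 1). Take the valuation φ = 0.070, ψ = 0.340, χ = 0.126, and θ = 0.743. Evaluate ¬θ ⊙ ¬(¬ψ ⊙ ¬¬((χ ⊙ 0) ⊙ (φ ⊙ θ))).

¬θ = 1 − 0.743 = 0.257
¬ψ = 1 − 0.340 = 0.660
χ ⊙ 0 = max(0, 0.126 + 0.000 − 1) = max(0, -0.874) = 0.000
φ ⊙ θ = max(0, 0.070 + 0.743 − 1) = max(0, -0.187) = 0.000
(χ ⊙ 0) ⊙ (φ ⊙ θ) = max(0, 0.000 + 0.000 − 1) = max(0, -1.000) = 0.000
¬((χ ⊙ 0) ⊙ (φ ⊙ θ)) = 1 − 0.000 = 1.000
¬¬((χ ⊙ 0) ⊙ (φ ⊙ θ)) = 1 − 1.000 = 0.000
¬ψ ⊙ ¬¬((χ ⊙ 0) ⊙ (φ ⊙ θ)) = max(0, 0.660 + 0.000 − 1) = max(0, -0.340) = 0.000
¬(¬ψ ⊙ ¬¬((χ ⊙ 0) ⊙ (φ ⊙ θ))) = 1 − 0.000 = 1.000
¬θ ⊙ ¬(¬ψ ⊙ ¬¬((χ ⊙ 0) ⊙ (φ ⊙ θ))) = max(0, 0.257 + 1.000 − 1) = max(0, 0.257) = 0.257

0.257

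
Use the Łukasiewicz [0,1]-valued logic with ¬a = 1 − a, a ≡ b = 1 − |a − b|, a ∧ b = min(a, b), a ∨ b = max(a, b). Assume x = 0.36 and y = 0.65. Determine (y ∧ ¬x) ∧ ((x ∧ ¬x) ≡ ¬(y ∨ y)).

0.64

¬x = 1 − 0.36 = 0.64
y ∧ ¬x = min(0.65, 0.64) = 0.64
x ∧ ¬x = min(0.36, 0.64) = 0.36
y ∨ y = max(0.65, 0.65) = 0.65
¬(y ∨ y) = 1 − 0.65 = 0.35
(x ∧ ¬x) ≡ ¬(y ∨ y) = 1 − |0.36 − 0.35| = 1 − 0.01 = 0.99
(y ∧ ¬x) ∧ ((x ∧ ¬x) ≡ ¬(y ∨ y)) = min(0.64, 0.99) = 0.64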